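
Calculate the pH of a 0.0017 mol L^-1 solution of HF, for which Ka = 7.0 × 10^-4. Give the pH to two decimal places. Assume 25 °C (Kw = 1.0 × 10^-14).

pH = 3.10

HF ⇌ F- + H+
Ka = [H+]²/(0.0017 − [H+]) = 7.0 × 10^-4
[H+] is not negligible relative to C₀; solve [H+]² + 0.0007·[H+] − 1.19e-06 = 0.
[H+] = (−Ka + √(Ka² + 4·Ka·C₀))/2 = 7.96 × 10^-4 M
pH = −log(7.96 × 10^-4) = 3.10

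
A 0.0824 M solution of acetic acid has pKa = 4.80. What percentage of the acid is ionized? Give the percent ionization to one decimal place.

CH3COOH ⇌ CH3COO- + H+; let x = [H+] at equilibrium.
Ka = 10^(−4.80) = 1.58 × 10^-5
x ≈ √(Ka·C₀) = √(1.58 × 10^-5 × 0.0824) = 1.14 × 10^-3 M
% ionization = x/C₀ × 100% = 1.14 × 10^-3/0.0824 × 100% = 1.4%

1.4%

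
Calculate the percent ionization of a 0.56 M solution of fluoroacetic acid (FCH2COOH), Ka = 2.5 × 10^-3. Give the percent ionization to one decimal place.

6.5%

FCH2COOH ⇌ FCH2COO- + H+; let x = [H+] at equilibrium.
Ka = x²/(C₀ − x); solving the quadratic gives x = 3.62 × 10^-2 M.
% ionization = x/C₀ × 100% = 3.62 × 10^-2/0.56 × 100% = 6.5%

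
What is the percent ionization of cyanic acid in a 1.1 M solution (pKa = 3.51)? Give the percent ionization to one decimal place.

HOCN ⇌ OCN- + H+; let x = [H+] at equilibrium.
Ka = 10^(−3.51) = 3.09 × 10^-4
x ≈ √(Ka·C₀) = √(3.09 × 10^-4 × 1.1) = 1.84 × 10^-2 M
Fraction ionized = 1.84 × 10^-2 / 1.1 = 0.0167 → 1.7%

1.7%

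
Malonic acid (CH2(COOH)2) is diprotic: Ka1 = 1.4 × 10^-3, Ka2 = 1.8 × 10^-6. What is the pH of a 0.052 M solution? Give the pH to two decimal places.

Since Ka1 ≫ Ka2, the first ionization dominates [H+].
Ka1 = x²/(0.052 − x) = 1.4 × 10^-3
Solving the quadratic: x = (−Ka1 + √(Ka1² + 4·Ka1·C₀))/2 = 7.86 × 10^-3 M
pH = −log(7.86 × 10^-3) = 2.10

pH = 2.10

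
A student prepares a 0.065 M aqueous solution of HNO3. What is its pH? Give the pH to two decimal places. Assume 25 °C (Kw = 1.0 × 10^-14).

pH = 1.19

HNO3 is a strong acid and dissociates completely, so [H+] = 0.065 M.
pH = -log(0.065) = 1.19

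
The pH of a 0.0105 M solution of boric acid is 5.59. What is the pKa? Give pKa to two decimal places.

pKa = 9.20

[H+] = 10^(-5.59) = 2.57 × 10^-6 M
At equilibrium [HA] = 0.0105 − 2.57 × 10^-6 = 1.05 × 10^-2 M
Ka = [H+][A-]/[HA] = (2.57 × 10^-6)² / 1.05 × 10^-2 = 6.29 × 10^-10
pKa = -log(6.29 × 10^-10) = 9.20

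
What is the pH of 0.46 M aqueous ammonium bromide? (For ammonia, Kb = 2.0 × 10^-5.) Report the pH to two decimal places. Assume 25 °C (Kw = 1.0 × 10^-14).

NH4+ is the conjugate acid of the weak base NH3.
Ka = Kw/Kb = 1.0×10^-14 / 2.0 × 10^-5 = 5.00 × 10^-10
Ka = [H+]²/(0.46 − [H+]) = 5.00 × 10^-10
Since Ka ≪ C₀, [H+] ≈ √(Ka·C₀) = 1.52 × 10^-5 M.
pH = −log[H+] = −log(1.52 × 10^-5) = 4.82

pH = 4.82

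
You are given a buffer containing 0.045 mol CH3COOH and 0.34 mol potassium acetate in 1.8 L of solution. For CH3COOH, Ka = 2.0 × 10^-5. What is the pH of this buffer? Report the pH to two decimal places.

pKa = −log(2.0 × 10^-5) = 4.699
pH = pKa + log([A⁻]/[HA]) = 4.699 + log(0.34/0.045)
pH = 4.699 + (+0.878) = 5.58

pH = 5.58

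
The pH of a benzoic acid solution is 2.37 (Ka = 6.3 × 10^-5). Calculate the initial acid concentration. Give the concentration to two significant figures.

[H+] = 10^(-2.37) = 4.27 × 10^-3 M = x
Ka = x²/(C₀ − x) ⇒ C₀ = x + x²/Ka
C₀ = 4.27 × 10^-3 + (4.27 × 10^-3)²/(6.3 × 10^-5) = 2.94 × 10^-1 M

C₀ = 2.9 × 10^-1 M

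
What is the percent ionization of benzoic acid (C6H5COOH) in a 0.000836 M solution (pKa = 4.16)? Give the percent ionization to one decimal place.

24.9%

C6H5COOH ⇌ C6H5COO- + H+; let x = [H+] at equilibrium.
Ka = 10^(−4.16) = 6.92 × 10^-5
Solve x² + 6.92e-05x − 5.79e-08 = 0 → x = 2.08 × 10^-4 M
% ionization = x/C₀ × 100% = 2.08 × 10^-4/0.000836 × 100% = 24.9%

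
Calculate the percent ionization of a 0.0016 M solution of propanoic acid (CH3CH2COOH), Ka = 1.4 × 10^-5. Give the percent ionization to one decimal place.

8.9%

CH3CH2COOH ⇌ CH3CH2COO- + H+; let x = [H+] at equilibrium.
Solve x² + 1.4e-05x − 2.24e-08 = 0 → x = 1.43 × 10^-4 M
Fraction ionized = 1.43 × 10^-4 / 0.0016 = 0.0894 → 8.9%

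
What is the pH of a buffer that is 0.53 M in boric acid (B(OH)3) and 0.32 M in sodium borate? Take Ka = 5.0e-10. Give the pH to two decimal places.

pH = 9.08

pKa = −log(5.0 × 10^-10) = 9.301
Using pH = pKa + log([base]/[acid]) with [base]/[acid] = 0.32/0.53:
pH = 9.301 + (-0.219) = 9.08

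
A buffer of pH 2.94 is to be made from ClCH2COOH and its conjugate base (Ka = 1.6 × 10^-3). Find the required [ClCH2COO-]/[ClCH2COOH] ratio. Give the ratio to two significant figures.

ratio = 1.4

pKa = -log(1.6 × 10^-3) = 2.796
pH = pKa + log(r) ⇒ log(r) = 2.94 − 2.796 = +0.144
r = [ClCH2COO-]/[ClCH2COOH] = 10^(+0.144) = 1.39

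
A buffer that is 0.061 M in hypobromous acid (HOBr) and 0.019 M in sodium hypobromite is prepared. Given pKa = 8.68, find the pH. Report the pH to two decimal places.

Using pH = pKa + log([base]/[acid]) with [base]/[acid] = 0.019/0.061:
pH = 8.68 + (-0.507) = 8.17

pH = 8.17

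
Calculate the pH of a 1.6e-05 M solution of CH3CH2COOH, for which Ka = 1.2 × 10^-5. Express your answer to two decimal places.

CH3CH2COOH ⇌ CH3CH2COO- + H+
From the ICE table, Ka = x²/(1.6e-05 − x) = 1.2 × 10^-5.
The 5% rule fails; solving x² + Ka·x − Ka·C₀ = 0 exactly:
x = (−Ka + √(Ka² + 4·Ka·C₀))/2 = 9.10 × 10^-6 M
pH = −log[H+] = −log(9.10 × 10^-6) = 5.04

pH = 5.04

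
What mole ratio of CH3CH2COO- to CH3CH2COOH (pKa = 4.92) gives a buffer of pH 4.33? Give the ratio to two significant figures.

pH = pKa + log(r) ⇒ log(r) = 4.33 − 4.92 = -0.59
r = [CH3CH2COO-]/[CH3CH2COOH] = 10^(-0.59) = 0.257

ratio = 0.26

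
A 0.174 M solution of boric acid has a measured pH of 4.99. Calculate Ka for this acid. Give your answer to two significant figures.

[H+] = 10^(-4.99) = 1.02 × 10^-5 M
At equilibrium [HA] = 0.174 − 1.02 × 10^-5 = 1.74 × 10^-1 M
Ka = [H+][A-]/[HA] = (1.02 × 10^-5)² / 1.74 × 10^-1 = 6.0 × 10^-10

Ka = 6.0 × 10^-10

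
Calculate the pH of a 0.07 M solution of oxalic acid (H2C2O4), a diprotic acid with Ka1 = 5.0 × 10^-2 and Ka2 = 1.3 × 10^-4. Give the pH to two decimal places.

Ka1 ≫ Ka2, so treat the first dissociation as the only significant source of H+.
Ka1 = x²/(0.07 − x) = 5.0 × 10^-2
Solving the quadratic: x = (−Ka1 + √(Ka1² + 4·Ka1·C₀))/2 = 3.92 × 10^-2 M
pH = −log(3.92 × 10^-2) = 1.41

pH = 1.41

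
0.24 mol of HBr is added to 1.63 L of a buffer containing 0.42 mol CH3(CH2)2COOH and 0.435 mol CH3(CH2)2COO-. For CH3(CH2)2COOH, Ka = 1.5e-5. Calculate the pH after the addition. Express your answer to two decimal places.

pH = 4.29

After neutralization: n(CH3(CH2)2COOH) = 0.66 mol, n(CH3(CH2)2COO-) = 0.195 mol.
pKa = −log(1.5 × 10^-5) = 4.824
pH = pKa + log(n_CH3(CH2)2COO-/n_CH3(CH2)2COOH) = 4.824 + log(0.195/0.66) = 4.824 + (-0.530)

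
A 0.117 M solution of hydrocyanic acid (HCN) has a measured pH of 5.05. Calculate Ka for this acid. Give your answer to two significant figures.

[H+] = 10^(-5.05) = 8.91 × 10^-6 M
At equilibrium [HA] = 0.117 − 8.91 × 10^-6 = 1.17 × 10^-1 M
Ka = [H+][A-]/[HA] = (8.91 × 10^-6)² / 1.17 × 10^-1 = 6.8 × 10^-10

Ka = 6.8 × 10^-10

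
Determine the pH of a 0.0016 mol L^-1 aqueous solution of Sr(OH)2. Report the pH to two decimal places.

pH = 11.51

Sr(OH)2 is a strong base (each formula unit releases 2 OH-); [OH-] = 0.0032 M.
pOH = -log(0.0032) = 2.49
pH = 14.00 - 2.49 = 11.51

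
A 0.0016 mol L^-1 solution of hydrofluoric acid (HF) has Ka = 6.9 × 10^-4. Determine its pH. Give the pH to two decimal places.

pH = 3.12

HF ⇌ F- + H+
From the ICE table, Ka = [H+]²/(0.0016 − [H+]) = 6.9 × 10^-4.
The 5% rule fails; solving [H+]² + Ka·[H+] − Ka·C₀ = 0 exactly:
[H+] = (−Ka + √(Ka² + 4·Ka·C₀))/2 = 7.61 × 10^-4 M
pH = −log(7.61 × 10^-4) = 3.12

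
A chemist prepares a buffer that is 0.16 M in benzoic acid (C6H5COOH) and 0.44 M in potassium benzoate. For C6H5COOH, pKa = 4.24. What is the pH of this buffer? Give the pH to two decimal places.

pH = pKa + log([A⁻]/[HA]) = 4.24 + log(0.44/0.16)
pH = 4.24 + (+0.439) = 4.68

pH = 4.68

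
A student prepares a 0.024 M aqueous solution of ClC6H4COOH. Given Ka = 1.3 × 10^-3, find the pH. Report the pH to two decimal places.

ClC6H4COOH ⇌ ClC6H4COO- + H+
Ka = [H+]²/(0.024 − [H+]) = 1.3 × 10^-3
Here C₀/Ka ≈ 18.5, so the small-[H+] approximation fails. Use the quadratic:
[H+] = (−Ka + √(Ka² + 4·Ka·C₀))/2 = 4.97 × 10^-3 M
pH = −log(4.97 × 10^-3) = 2.30

pH = 2.30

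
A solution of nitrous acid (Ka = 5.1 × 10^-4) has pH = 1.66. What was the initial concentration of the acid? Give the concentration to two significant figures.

C₀ = 9.6 × 10^-1 M

[H+] = 10^(-1.66) = 2.19 × 10^-2 M = x
Ka = x²/(C₀ − x) ⇒ C₀ = x + x²/Ka
C₀ = 2.19 × 10^-2 + (2.19 × 10^-2)²/(5.1 × 10^-4) = 9.62 × 10^-1 M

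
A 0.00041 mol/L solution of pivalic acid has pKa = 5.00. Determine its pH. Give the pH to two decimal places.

(CH3)3CCOOH ⇌ (CH3)3CCOO- + H+
Ka = 10^(−5.00) = 1.00 × 10^-5
Let x = [H+] at equilibrium. Ka = x²/(0.00041 − x).
The 5% rule fails; solving x² + Ka·x − Ka·C₀ = 0 exactly:
x = [−1e-05 + √(1e-05² + 1.64e-08)]/2 = 5.92 × 10^-5 M
pH = −log(5.92 × 10^-5) = 4.23

pH = 4.23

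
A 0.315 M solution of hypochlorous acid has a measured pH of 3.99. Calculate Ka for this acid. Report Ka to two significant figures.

[H+] = 10^(-3.99) = 1.02 × 10^-4 M
At equilibrium [HA] = 0.315 − 1.02 × 10^-4 = 3.15 × 10^-1 M
Ka = [H+][A-]/[HA] = (1.02 × 10^-4)² / 3.15 × 10^-1 = 3.3 × 10^-8

Ka = 3.3 × 10^-8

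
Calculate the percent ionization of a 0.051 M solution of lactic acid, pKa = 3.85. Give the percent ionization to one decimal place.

CH3CH(OH)COOH ⇌ CH3CH(OH)COO- + H+; let x = [H+] at equilibrium.
Ka = 10^(−3.85) = 1.41 × 10^-4
Ka = x²/(C₀ − x); solving the quadratic gives x = 2.61 × 10^-3 M.
% ionization = x/C₀ × 100% = 2.61 × 10^-3/0.051 × 100% = 5.1%

5.1%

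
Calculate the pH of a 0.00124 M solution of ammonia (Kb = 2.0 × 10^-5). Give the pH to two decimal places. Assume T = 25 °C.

NH3 + H2O ⇌ NH4+ + OH-
From the ICE table, Kb = x²/(0.00124 − x) = 2.0 × 10^-5.
The 5% rule fails; solving x² + Kb·x − Kb·C₀ = 0 exactly:
x = (−Kb + √(Kb² + 4·Kb·C₀))/2 = 1.48 × 10^-4 M
pOH = −log(1.48 × 10^-4) = 3.83; pH = 14.00 − 3.83 = 10.17

pH = 10.17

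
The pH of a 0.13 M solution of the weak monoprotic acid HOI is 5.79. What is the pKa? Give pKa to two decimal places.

pKa = 10.69

[H+] = 10^(-5.79) = 1.62 × 10^-6 M
At equilibrium [HA] = 0.13 − 1.62 × 10^-6 = 1.30 × 10^-1 M
Ka = [H+][A-]/[HA] = (1.62 × 10^-6)² / 1.30 × 10^-1 = 2.02 × 10^-11
pKa = -log(2.02 × 10^-11) = 10.69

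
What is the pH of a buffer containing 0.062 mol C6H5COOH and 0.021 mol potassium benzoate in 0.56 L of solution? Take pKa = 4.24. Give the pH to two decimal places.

Henderson–Hasselbalch: pH = pKa + log([C6H5COO-]/[C6H5COOH]) = 4.24 + log(0.021/0.062)
pH = 4.24 + (-0.470) = 3.77

pH = 3.77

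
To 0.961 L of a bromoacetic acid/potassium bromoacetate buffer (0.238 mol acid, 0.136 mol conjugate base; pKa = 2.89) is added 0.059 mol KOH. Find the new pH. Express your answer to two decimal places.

pH = 2.93

After neutralization: n(BrCH2COOH) = 0.179 mol, n(BrCH2COO-) = 0.195 mol.
pH = pKa + log([A⁻]/[HA]) = 2.89 + log(0.195/0.179) = 2.89 +0.037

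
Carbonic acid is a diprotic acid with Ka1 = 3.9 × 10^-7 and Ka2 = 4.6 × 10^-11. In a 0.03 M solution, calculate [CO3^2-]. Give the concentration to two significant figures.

4.6 × 10^-11 M

First ionization gives [H+] ≈ [HCO3-] = 1.08 × 10^-4 M.
Second step: Ka2 = [H+][CO3^2-]/[HCO3-] ≈ [CO3^2-] (since [H+] ≈ [HCO3-]).
So [CO3^2-] ≈ Ka2.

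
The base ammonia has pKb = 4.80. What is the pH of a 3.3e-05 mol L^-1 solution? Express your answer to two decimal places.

NH3 + H2O ⇌ NH4+ + OH-
Kb = 10^(−4.80) = 1.58 × 10^-5
Kb = [OH-]²/(3.3e-05 − [OH-]) = 1.58 × 10^-5
Here C₀/Kb ≈ 2.09, so the small-[OH-] approximation fails. Use the quadratic:
[OH-] = (−Kb + √(Kb² + 4·Kb·C₀))/2 = 1.63 × 10^-5 M
pOH = −log(1.63 × 10^-5) = 4.79; pH = 14.00 − 4.79 = 9.21

pH = 9.21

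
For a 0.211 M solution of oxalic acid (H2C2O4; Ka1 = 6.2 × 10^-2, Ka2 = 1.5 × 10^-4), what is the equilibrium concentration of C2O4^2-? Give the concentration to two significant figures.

1.5 × 10^-4 M

First ionization gives [H+] ≈ [HC2O4-] = 8.75 × 10^-2 M.
Second step: Ka2 = [H+][C2O4^2-]/[HC2O4-] ≈ [C2O4^2-] (since [H+] ≈ [HC2O4-]).
So [C2O4^2-] ≈ Ka2.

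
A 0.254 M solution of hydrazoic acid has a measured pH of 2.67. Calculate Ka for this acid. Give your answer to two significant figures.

Ka = 1.8 × 10^-5

[H+] = 10^(-2.67) = 2.14 × 10^-3 M
At equilibrium [HA] = 0.254 − 2.14 × 10^-3 = 2.52 × 10^-1 M
Ka = [H+][A-]/[HA] = (2.14 × 10^-3)² / 2.52 × 10^-1 = 1.8 × 10^-5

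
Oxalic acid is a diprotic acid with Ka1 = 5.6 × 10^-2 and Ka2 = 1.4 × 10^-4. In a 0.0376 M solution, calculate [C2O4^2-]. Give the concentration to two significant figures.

1.4 × 10^-4 M

First ionization gives [H+] ≈ [HC2O4-] = 2.58 × 10^-2 M.
Second step: Ka2 = [H+][C2O4^2-]/[HC2O4-] ≈ [C2O4^2-] (since [H+] ≈ [HC2O4-]).
So [C2O4^2-] ≈ Ka2.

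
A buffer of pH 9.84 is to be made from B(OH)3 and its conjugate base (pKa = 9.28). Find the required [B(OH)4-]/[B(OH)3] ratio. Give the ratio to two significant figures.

ratio = 3.6

pH = pKa + log(r) ⇒ log(r) = 9.84 − 9.28 = +0.56
r = [B(OH)4-]/[B(OH)3] = 10^(+0.56) = 3.63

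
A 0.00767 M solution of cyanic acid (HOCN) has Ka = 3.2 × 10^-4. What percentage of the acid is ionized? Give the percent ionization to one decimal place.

HOCN ⇌ OCN- + H+; let x = [H+] at equilibrium.
Ka = x²/(C₀ − x); solving the quadratic gives x = 1.41 × 10^-3 M.
Fraction ionized = 1.41 × 10^-3 / 0.00767 = 0.1838 → 18.4%

18.4%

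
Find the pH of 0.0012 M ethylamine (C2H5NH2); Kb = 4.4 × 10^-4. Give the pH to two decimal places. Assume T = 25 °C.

C2H5NH2 + H2O ⇌ C2H5NH3+ + OH-
From the ICE table, Kb = x²/(0.0012 − x) = 4.4 × 10^-4.
Here C₀/Kb ≈ 2.73, so the small-x approximation fails. Use the quadratic:
x = (−Kb + √(Kb² + 4·Kb·C₀))/2 = 5.39 × 10^-4 M
pOH = 3.27, so pH = 14.00 − pOH = 10.73

pH = 10.73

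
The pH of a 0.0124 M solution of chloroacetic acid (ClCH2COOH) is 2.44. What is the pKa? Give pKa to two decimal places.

pKa = 2.82

[H+] = 10^(-2.44) = 3.63 × 10^-3 M
At equilibrium [HA] = 0.0124 − 3.63 × 10^-3 = 8.77 × 10^-3 M
Ka = [H+][A-]/[HA] = (3.63 × 10^-3)² / 8.77 × 10^-3 = 1.50 × 10^-3
pKa = -log(1.50 × 10^-3) = 2.82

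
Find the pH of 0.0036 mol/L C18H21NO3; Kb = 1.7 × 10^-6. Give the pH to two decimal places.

C18H21NO3 + H2O ⇌ C18H22NO3+ + OH-
Kb = [OH-]²/(0.0036 − [OH-]) = 1.7 × 10^-6
Neglecting [OH-] in the denominator: [OH-] = √(1.7 × 10^-6 × 0.0036) = 7.82 × 10^-5 M
pOH = 4.11, so pH = 14.00 − pOH = 9.89

pH = 9.89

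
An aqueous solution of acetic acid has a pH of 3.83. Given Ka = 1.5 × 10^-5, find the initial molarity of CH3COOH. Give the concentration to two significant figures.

[H+] = 10^(-3.83) = 1.48 × 10^-4 M = x
Ka = x²/(C₀ − x) ⇒ C₀ = x + x²/Ka
C₀ = 1.48 × 10^-4 + (1.48 × 10^-4)²/(1.5 × 10^-5) = 1.61 × 10^-3 M

C₀ = 1.6 × 10^-3 M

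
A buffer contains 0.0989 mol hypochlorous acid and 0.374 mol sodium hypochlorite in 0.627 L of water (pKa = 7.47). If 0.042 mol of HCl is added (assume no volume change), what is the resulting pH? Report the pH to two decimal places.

pH = 7.84

Added H+ converts OCl- to HOCl: HOCl → 0.141 mol, OCl- → 0.332 mol.
pH = pKa + log(n_OCl-/n_HOCl) = 7.47 + log(0.332/0.141) = 7.47 + (+0.372)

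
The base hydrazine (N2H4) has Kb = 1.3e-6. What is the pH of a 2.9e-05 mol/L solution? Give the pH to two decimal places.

pH = 8.74

N2H4 + H2O ⇌ N2H5+ + OH-
From the ICE table, Kb = [OH-]²/(2.9e-05 − [OH-]) = 1.3 × 10^-6.
Here C₀/Kb ≈ 22.3, so the small-[OH-] approximation fails. Use the quadratic:
[OH-] = [−1.3e-06 + √(1.3e-06² + 1.51e-10)]/2 = 5.52 × 10^-6 M
pOH = −log(5.52 × 10^-6) = 5.26; pH = 14.00 − 5.26 = 8.74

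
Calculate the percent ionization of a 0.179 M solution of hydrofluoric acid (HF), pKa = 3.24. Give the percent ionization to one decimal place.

HF ⇌ F- + H+; let x = [H+] at equilibrium.
Ka = 10^(−3.24) = 5.75 × 10^-4
Ka = x²/(C₀ − x); solving the quadratic gives x = 9.86 × 10^-3 M.
% ionization = x/C₀ × 100% = 9.86 × 10^-3/0.179 × 100% = 5.5%

5.5%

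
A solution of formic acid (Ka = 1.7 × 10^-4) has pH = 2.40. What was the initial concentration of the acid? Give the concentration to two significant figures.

C₀ = 9.7 × 10^-2 M

[H+] = 10^(-2.40) = 3.98 × 10^-3 M = x
Ka = x²/(C₀ − x) ⇒ C₀ = x + x²/Ka
C₀ = 3.98 × 10^-3 + (3.98 × 10^-3)²/(1.7 × 10^-4) = 9.72 × 10^-2 M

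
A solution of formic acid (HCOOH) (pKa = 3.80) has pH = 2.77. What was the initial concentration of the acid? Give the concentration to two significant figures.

[H+] = 10^(-2.77) = 1.70 × 10^-3 M = x
Ka = 10^(−3.80) = 1.58 × 10^-4
Ka = x²/(C₀ − x) ⇒ C₀ = x + x²/Ka
C₀ = 1.70 × 10^-3 + (1.70 × 10^-3)²/(1.58 × 10^-4) = 2.00 × 10^-2 M

C₀ = 2.0 × 10^-2 M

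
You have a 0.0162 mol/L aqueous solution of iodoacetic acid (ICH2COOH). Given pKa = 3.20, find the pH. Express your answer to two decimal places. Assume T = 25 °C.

ICH2COOH ⇌ ICH2COO- + H+
Ka = 10^(−3.20) = 6.31 × 10^-4
Ka = [H+]²/(0.0162 − [H+]) = 6.31 × 10^-4
[H+] is not negligible relative to C₀; solve [H+]² + 0.000631·[H+] − 1.02e-05 = 0.
[H+] = (−Ka + √(Ka² + 4·Ka·C₀))/2 = 2.90 × 10^-3 M
pH = −log(2.90 × 10^-3) = 2.54

pH = 2.54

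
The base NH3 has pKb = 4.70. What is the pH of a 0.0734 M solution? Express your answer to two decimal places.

pH = 11.08

NH3 + H2O ⇌ NH4+ + OH-
Kb = 10^(−4.70) = 2.00 × 10^-5
Kb = x²/(0.0734 − x) = 2.00 × 10^-5
Assume x ≪ 0.0734: x ≈ √(2.00 × 10^-5 × 0.0734) = 1.21 × 10^-3 M
Check: 1.7% ionized — well under 5%, approximation valid.
pOH = 2.92, so pH = 14.00 − pOH = 11.08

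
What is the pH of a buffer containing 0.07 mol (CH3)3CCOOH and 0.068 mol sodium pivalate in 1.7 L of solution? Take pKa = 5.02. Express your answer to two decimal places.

pH = 5.01

pH = pKa + log([A⁻]/[HA]) = 5.02 + log(0.068/0.07)
pH = 5.02 + (-0.013) = 5.01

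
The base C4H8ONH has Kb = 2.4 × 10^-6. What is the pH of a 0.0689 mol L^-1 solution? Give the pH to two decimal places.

pH = 10.61

C4H8ONH + H2O ⇌ C4H8ONH2+ + OH-
From the ICE table, Kb = x²/(0.0689 − x) = 2.4 × 10^-6.
Assume x ≪ 0.0689: x ≈ √(2.4 × 10^-6 × 0.0689) = 4.07 × 10^-4 M
(x/C₀ = 0.59% < 5%, so the approximation holds.)
pOH = −log(4.07 × 10^-4) = 3.39; pH = 14.00 − 3.39 = 10.61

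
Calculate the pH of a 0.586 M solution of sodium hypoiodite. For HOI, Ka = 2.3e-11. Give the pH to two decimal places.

OI- is the conjugate base of the weak acid HOI.
Kb = Kw/Ka = 1.0×10^-14 / 2.3 × 10^-11 = 4.35 × 10^-4
Kb = [OH-]²/(0.586 − [OH-]) = 4.35 × 10^-4
Neglecting [OH-] in the denominator: [OH-] = √(4.35 × 10^-4 × 0.586) = 1.60 × 10^-2 M
pOH = 1.80, so pH = 14.00 − pOH = 12.20

pH = 12.20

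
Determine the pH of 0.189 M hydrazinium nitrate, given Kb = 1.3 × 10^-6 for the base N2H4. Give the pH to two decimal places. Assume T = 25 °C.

N2H5+ is the conjugate acid of the weak base N2H4.
Ka = Kw/Kb = 1.0×10^-14 / 1.3 × 10^-6 = 7.69 × 10^-9
Ka = [H+]²/(0.189 − [H+]) = 7.69 × 10^-9
Neglecting [H+] in the denominator: [H+] = √(7.69 × 10^-9 × 0.189) = 3.81 × 10^-5 M
([H+]/C₀ = 0.02% < 5%, so the approximation holds.)
pH = −log(3.81 × 10^-5) = 4.42

pH = 4.42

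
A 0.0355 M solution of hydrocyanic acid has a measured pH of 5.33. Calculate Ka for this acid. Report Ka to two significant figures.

Ka = 6.2 × 10^-10

[H+] = 10^(-5.33) = 4.68 × 10^-6 M
At equilibrium [HA] = 0.0355 − 4.68 × 10^-6 = 3.55 × 10^-2 M
Ka = [H+][A-]/[HA] = (4.68 × 10^-6)² / 3.55 × 10^-2 = 6.2 × 10^-10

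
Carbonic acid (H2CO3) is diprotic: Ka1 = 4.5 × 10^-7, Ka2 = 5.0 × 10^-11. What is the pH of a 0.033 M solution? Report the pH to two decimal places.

Ka1 ≫ Ka2, so treat the first dissociation as the only significant source of H+.
Ka1 = x²/(0.033 − x) = 4.5 × 10^-7
x ≈ √(4.5 × 10^-7 × 0.033) = 1.22 × 10^-4 M
pH = −log(1.22 × 10^-4) = 3.91

pH = 3.91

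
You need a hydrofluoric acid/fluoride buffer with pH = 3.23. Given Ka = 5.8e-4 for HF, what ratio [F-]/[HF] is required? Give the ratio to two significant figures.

ratio = 0.98

pKa = -log(5.8 × 10^-4) = 3.237
pH = pKa + log(r) ⇒ log(r) = 3.23 − 3.237 = -0.007
r = [F-]/[HF] = 10^(-0.007) = 0.984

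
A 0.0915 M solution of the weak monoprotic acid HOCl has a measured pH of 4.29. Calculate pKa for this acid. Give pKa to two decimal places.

pKa = 7.54

[H+] = 10^(-4.29) = 5.13 × 10^-5 M
At equilibrium [HA] = 0.0915 − 5.13 × 10^-5 = 9.14 × 10^-2 M
Ka = [H+][A-]/[HA] = (5.13 × 10^-5)² / 9.14 × 10^-2 = 2.88 × 10^-8
pKa = -log(2.88 × 10^-8) = 7.54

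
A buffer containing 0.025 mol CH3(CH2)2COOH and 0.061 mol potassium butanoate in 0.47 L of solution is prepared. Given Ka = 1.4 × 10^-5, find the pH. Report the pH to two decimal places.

pKa = −log(1.4 × 10^-5) = 4.854
pH = pKa + log([A⁻]/[HA]) = 4.854 + log(0.061/0.025)
pH = 4.854 + (+0.387) = 5.24

pH = 5.24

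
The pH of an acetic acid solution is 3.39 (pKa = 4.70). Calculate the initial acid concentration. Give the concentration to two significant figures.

[H+] = 10^(-3.39) = 4.07 × 10^-4 M = x
Ka = 10^(−4.70) = 2.00 × 10^-5
Ka = x²/(C₀ − x) ⇒ C₀ = x + x²/Ka
C₀ = 4.07 × 10^-4 + (4.07 × 10^-4)²/(2.00 × 10^-5) = 8.69 × 10^-3 M

C₀ = 8.7 × 10^-3 M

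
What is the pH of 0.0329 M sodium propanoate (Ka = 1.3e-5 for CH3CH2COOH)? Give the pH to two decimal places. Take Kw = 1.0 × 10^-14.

pH = 8.70

CH3CH2COO- is the conjugate base of the weak acid CH3CH2COOH.
Kb = Kw/Ka = 1.0×10^-14 / 1.3 × 10^-5 = 7.69 × 10^-10
From the ICE table, Kb = x²/(0.0329 − x) = 7.69 × 10^-10.
Neglecting x in the denominator: x = √(7.69 × 10^-10 × 0.0329) = 5.03 × 10^-6 M
pOH = −log(5.03 × 10^-6) = 5.30; pH = 14.00 − 5.30 = 8.70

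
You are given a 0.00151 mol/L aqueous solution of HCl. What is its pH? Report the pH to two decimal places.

pH = 2.82

HCl is a strong acid and dissociates completely, so [H+] = 0.00151 M.
pH = -log(0.00151) = 2.82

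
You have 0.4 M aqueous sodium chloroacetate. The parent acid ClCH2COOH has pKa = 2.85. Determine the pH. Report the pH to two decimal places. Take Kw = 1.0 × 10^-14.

ClCH2COO- is the conjugate base of the weak acid ClCH2COOH.
Ka = 10^(−2.85) = 1.41 × 10^-3
Kb = Kw/Ka = 1.0×10^-14 / 1.41 × 10^-3 = 7.09 × 10^-12
From the ICE table, Kb = x²/(0.4 − x) = 7.09 × 10^-12.
Since Kb ≪ C₀, x ≈ √(Kb·C₀) = 1.68 × 10^-6 M.
Check: 0.00042% ionized — well under 5%, approximation valid.
pOH = 5.77, so pH = 14.00 − pOH = 8.23

pH = 8.23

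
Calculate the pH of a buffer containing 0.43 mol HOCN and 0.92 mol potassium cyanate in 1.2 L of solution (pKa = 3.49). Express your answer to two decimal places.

Using pH = pKa + log([base]/[acid]) with [base]/[acid] = 0.92/0.43:
pH = 3.49 + (+0.330) = 3.82

pH = 3.82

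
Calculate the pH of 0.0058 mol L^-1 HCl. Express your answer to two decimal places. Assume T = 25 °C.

HCl is a strong acid and dissociates completely, so [H+] = 0.0058 M.
pH = -log(0.0058) = 2.24

pH = 2.24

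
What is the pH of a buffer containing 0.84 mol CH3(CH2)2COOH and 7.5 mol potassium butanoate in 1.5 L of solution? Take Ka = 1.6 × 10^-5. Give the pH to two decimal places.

pKa = −log(1.6 × 10^-5) = 4.796
Henderson–Hasselbalch: pH = pKa + log([CH3(CH2)2COO-]/[CH3(CH2)2COOH]) = 4.796 + log(7.5/0.84)
pH = 4.796 + (+0.951) = 5.75

pH = 5.75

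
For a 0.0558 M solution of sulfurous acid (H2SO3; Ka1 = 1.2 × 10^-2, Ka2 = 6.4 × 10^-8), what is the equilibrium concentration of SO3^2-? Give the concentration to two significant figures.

6.4 × 10^-8 M

First ionization gives [H+] ≈ [HSO3-] = 2.06 × 10^-2 M.
Second step: Ka2 = [H+][SO3^2-]/[HSO3-] ≈ [SO3^2-] (since [H+] ≈ [HSO3-]).
So [SO3^2-] ≈ Ka2.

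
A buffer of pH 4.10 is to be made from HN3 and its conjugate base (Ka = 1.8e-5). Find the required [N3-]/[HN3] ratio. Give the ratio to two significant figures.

pKa = -log(1.8 × 10^-5) = 4.745
pH = pKa + log(r) ⇒ log(r) = 4.10 − 4.745 = -0.645
r = [N3-]/[HN3] = 10^(-0.645) = 0.226

ratio = 0.23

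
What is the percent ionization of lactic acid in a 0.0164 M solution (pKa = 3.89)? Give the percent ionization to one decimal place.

8.5%

CH3CH(OH)COOH ⇌ CH3CH(OH)COO- + H+; let x = [H+] at equilibrium.
Ka = 10^(−3.89) = 1.29 × 10^-4
Ka = x²/(C₀ − x); solving the quadratic gives x = 1.39 × 10^-3 M.
Fraction ionized = 1.39 × 10^-3 / 0.0164 = 0.0848 → 8.5%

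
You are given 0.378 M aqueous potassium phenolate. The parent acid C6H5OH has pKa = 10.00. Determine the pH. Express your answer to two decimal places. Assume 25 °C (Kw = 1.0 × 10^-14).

pH = 11.79

C6H5O- is the conjugate base of the weak acid C6H5OH.
Ka = 10^(−10.00) = 1.00 × 10^-10
Kb = Kw/Ka = 1.0×10^-14 / 1.00 × 10^-10 = 1.00 × 10^-4
From the ICE table, Kb = x²/(0.378 − x) = 1.00 × 10^-4.
Since Kb ≪ C₀, x ≈ √(Kb·C₀) = 6.15 × 10^-3 M.
pOH = 2.21, so pH = 14.00 − pOH = 11.79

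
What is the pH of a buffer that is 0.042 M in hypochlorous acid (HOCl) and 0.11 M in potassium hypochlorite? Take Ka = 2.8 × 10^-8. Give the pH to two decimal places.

pKa = −log(2.8 × 10^-8) = 7.553
Using pH = pKa + log([base]/[acid]) with [base]/[acid] = 0.11/0.042:
pH = 7.553 + (+0.418) = 7.97

pH = 7.97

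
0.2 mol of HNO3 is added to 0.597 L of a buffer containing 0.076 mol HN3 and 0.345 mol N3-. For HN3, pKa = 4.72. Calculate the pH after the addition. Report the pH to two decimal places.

pH = 4.44

After neutralization: n(HN3) = 0.276 mol, n(N3-) = 0.145 mol.
Henderson–Hasselbalch with mole ratio 0.145/0.276: pH = 4.72 + (-0.280)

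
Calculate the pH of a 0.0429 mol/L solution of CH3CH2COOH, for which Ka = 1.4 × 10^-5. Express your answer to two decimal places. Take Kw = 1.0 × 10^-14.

CH3CH2COOH ⇌ CH3CH2COO- + H+
From the ICE table, Ka = [H+]²/(0.0429 − [H+]) = 1.4 × 10^-5.
Neglecting [H+] in the denominator: [H+] = √(1.4 × 10^-5 × 0.0429) = 7.75 × 10^-4 M
([H+]/C₀ = 1.8% < 5%, so the approximation holds.)
pH = −log(7.75 × 10^-4) = 3.11

pH = 3.11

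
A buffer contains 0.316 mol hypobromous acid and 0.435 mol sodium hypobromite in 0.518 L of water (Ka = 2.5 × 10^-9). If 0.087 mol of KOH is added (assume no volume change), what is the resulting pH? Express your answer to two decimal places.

OH- converts HOBr to OBr-: HOBr → 0.229 mol, OBr- → 0.522 mol.
pKa = −log(2.5 × 10^-9) = 8.602
pH = pKa + log([A⁻]/[HA]) = 8.602 + log(0.522/0.229) = 8.602 +0.358

pH = 8.96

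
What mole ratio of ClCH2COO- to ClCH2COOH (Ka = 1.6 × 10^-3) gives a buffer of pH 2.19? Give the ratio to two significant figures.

pKa = -log(1.6 × 10^-3) = 2.796
pH = pKa + log(r) ⇒ log(r) = 2.19 − 2.796 = -0.606
r = [ClCH2COO-]/[ClCH2COOH] = 10^(-0.606) = 0.248

ratio = 0.25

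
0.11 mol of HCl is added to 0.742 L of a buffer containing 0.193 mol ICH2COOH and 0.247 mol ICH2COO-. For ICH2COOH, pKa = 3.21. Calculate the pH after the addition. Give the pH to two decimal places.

pH = 2.87

After neutralization: n(ICH2COOH) = 0.303 mol, n(ICH2COO-) = 0.137 mol.
pH = pKa + log([A⁻]/[HA]) = 3.21 + log(0.137/0.303) = 3.21 -0.345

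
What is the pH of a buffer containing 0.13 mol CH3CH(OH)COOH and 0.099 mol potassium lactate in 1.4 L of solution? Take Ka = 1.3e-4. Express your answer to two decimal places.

pH = 3.77

pKa = −log(1.3 × 10^-4) = 3.886
pH = pKa + log([A⁻]/[HA]) = 3.886 + log(0.099/0.13)
pH = 3.886 + (-0.118) = 3.77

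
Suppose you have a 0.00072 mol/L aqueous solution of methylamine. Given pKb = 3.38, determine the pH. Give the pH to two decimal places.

pH = 10.58

CH3NH2 + H2O ⇌ CH3NH3+ + OH-
Kb = 10^(−3.38) = 4.17 × 10^-4
Kb = x²/(0.00072 − x) = 4.17 × 10^-4
The 5% rule fails; solving x² + Kb·x − Kb·C₀ = 0 exactly:
x = [−0.000417 + √(0.000417² + 1.2e-06)]/2 = 3.78 × 10^-4 M
pOH = −log(3.78 × 10^-4) = 3.42; pH = 14.00 − 3.42 = 10.58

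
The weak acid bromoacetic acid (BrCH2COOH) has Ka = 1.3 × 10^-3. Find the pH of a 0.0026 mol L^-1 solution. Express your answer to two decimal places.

BrCH2COOH ⇌ BrCH2COO- + H+
Ka = [H+]²/(0.0026 − [H+]) = 1.3 × 10^-3
Here C₀/Ka ≈ 2, so the small-[H+] approximation fails. Use the quadratic:
[H+] = [−0.0013 + √(0.0013² + 1.35e-05)]/2 = 1.30 × 10^-3 M
pH = −log[H+] = −log(1.30 × 10^-3) = 2.89

pH = 2.89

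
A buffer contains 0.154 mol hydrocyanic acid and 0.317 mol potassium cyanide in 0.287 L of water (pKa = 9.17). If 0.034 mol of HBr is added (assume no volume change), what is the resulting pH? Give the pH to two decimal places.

pH = 9.35

Added H+ converts CN- to HCN: HCN → 0.188 mol, CN- → 0.283 mol.
Henderson–Hasselbalch with mole ratio 0.283/0.188: pH = 9.17 + (+0.178)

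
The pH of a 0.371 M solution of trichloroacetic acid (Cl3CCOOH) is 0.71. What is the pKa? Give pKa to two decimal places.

pKa = 0.67

[H+] = 10^(-0.71) = 1.95 × 10^-1 M
At equilibrium [HA] = 0.371 − 1.95 × 10^-1 = 1.76 × 10^-1 M
Ka = [H+][A-]/[HA] = (1.95 × 10^-1)² / 1.76 × 10^-1 = 2.16 × 10^-1
pKa = -log(2.16 × 10^-1) = 0.67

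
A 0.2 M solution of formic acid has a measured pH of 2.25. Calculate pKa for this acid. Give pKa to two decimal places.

[H+] = 10^(-2.25) = 5.62 × 10^-3 M
At equilibrium [HA] = 0.2 − 5.62 × 10^-3 = 1.94 × 10^-1 M
Ka = [H+][A-]/[HA] = (5.62 × 10^-3)² / 1.94 × 10^-1 = 1.63 × 10^-4
pKa = -log(1.63 × 10^-4) = 3.79

pKa = 3.79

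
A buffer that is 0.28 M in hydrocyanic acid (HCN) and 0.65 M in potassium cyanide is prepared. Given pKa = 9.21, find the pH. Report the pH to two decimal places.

pH = pKa + log([A⁻]/[HA]) = 9.21 + log(0.65/0.28)
pH = 9.21 + (+0.366) = 9.58

pH = 9.58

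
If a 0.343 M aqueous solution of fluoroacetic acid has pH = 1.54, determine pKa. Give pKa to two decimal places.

[H+] = 10^(-1.54) = 2.88 × 10^-2 M
At equilibrium [HA] = 0.343 − 2.88 × 10^-2 = 3.14 × 10^-1 M
Ka = [H+][A-]/[HA] = (2.88 × 10^-2)² / 3.14 × 10^-1 = 2.64 × 10^-3
pKa = -log(2.64 × 10^-3) = 2.58

pKa = 2.58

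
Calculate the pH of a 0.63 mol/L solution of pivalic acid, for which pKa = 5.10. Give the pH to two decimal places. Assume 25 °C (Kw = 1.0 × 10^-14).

(CH3)3CCOOH ⇌ (CH3)3CCOO- + H+
Ka = 10^(−5.10) = 7.94 × 10^-6
Ka = [H+]²/(0.63 − [H+]) = 7.94 × 10^-6
Assume [H+] ≪ 0.63: [H+] ≈ √(7.94 × 10^-6 × 0.63) = 2.24 × 10^-3 M
pH = −log(2.24 × 10^-3) = 2.65

pH = 2.65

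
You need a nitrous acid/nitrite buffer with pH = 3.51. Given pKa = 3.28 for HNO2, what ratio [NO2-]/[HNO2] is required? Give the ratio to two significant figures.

pH = pKa + log(r) ⇒ log(r) = 3.51 − 3.28 = +0.23
r = [NO2-]/[HNO2] = 10^(+0.23) = 1.7

ratio = 1.7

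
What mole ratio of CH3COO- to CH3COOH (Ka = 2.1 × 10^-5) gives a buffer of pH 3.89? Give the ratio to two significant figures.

ratio = 0.16

pKa = -log(2.1 × 10^-5) = 4.678
pH = pKa + log(r) ⇒ log(r) = 3.89 − 4.678 = -0.788
r = [CH3COO-]/[CH3COOH] = 10^(-0.788) = 0.163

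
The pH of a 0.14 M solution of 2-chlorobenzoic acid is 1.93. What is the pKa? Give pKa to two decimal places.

pKa = 2.97

[H+] = 10^(-1.93) = 1.17 × 10^-2 M
At equilibrium [HA] = 0.14 − 1.17 × 10^-2 = 1.28 × 10^-1 M
Ka = [H+][A-]/[HA] = (1.17 × 10^-2)² / 1.28 × 10^-1 = 1.07 × 10^-3
pKa = -log(1.07 × 10^-3) = 2.97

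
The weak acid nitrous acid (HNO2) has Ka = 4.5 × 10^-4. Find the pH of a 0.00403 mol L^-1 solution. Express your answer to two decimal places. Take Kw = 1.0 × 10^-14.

pH = 2.94

HNO2 ⇌ NO2- + H+
Let x = [H+] at equilibrium. Ka = x²/(0.00403 − x).
Here C₀/Ka ≈ 8.96, so the small-x approximation fails. Use the quadratic:
x = [−0.00045 + √(0.00045² + 7.25e-06)]/2 = 1.14 × 10^-3 M
pH = −log(1.14 × 10^-3) = 2.94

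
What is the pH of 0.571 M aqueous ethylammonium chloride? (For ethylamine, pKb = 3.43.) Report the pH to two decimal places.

pH = 5.41

C2H5NH3+ is the conjugate acid of the weak base C2H5NH2.
Kb = 10^(−3.43) = 3.72 × 10^-4
Ka = Kw/Kb = 1.0×10^-14 / 3.72 × 10^-4 = 2.69 × 10^-11
Ka = [H+]²/(0.571 − [H+]) = 2.69 × 10^-11
Since Ka ≪ C₀, [H+] ≈ √(Ka·C₀) = 3.92 × 10^-6 M.
pH = −log[H+] = −log(3.92 × 10^-6) = 5.41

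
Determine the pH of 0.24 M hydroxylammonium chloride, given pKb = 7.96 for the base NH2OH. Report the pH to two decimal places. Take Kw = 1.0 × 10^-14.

pH = 3.33

NH3OH+ is the conjugate acid of the weak base NH2OH.
Kb = 10^(−7.96) = 1.10 × 10^-8
Ka = Kw/Kb = 1.0×10^-14 / 1.10 × 10^-8 = 9.09 × 10^-7
From the ICE table, Ka = [H+]²/(0.24 − [H+]) = 9.09 × 10^-7.
Assume [H+] ≪ 0.24: [H+] ≈ √(9.09 × 10^-7 × 0.24) = 4.67 × 10^-4 M
([H+]/C₀ = 0.19% < 5%, so the approximation holds.)
pH = −log[H+] = −log(4.67 × 10^-4) = 3.33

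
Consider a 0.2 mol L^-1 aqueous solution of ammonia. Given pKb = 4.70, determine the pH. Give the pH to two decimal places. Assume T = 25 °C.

pH = 11.30

NH3 + H2O ⇌ NH4+ + OH-
Kb = 10^(−4.70) = 2.00 × 10^-5
Let x = [OH-] at equilibrium. Kb = x²/(0.2 − x).
Neglecting x in the denominator: x = √(2.00 × 10^-5 × 0.2) = 2.00 × 10^-3 M
pOH = 2.70, so pH = 14.00 − pOH = 11.30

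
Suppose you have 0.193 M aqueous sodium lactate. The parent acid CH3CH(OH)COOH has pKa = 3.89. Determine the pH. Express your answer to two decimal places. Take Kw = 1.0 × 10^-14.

CH3CH(OH)COO- is the conjugate base of the weak acid CH3CH(OH)COOH.
Ka = 10^(−3.89) = 1.29 × 10^-4
Kb = Kw/Ka = 1.0×10^-14 / 1.29 × 10^-4 = 7.75 × 10^-11
From the ICE table, Kb = [OH-]²/(0.193 − [OH-]) = 7.75 × 10^-11.
Neglecting [OH-] in the denominator: [OH-] = √(7.75 × 10^-11 × 0.193) = 3.87 × 10^-6 M
Check: 0.002% ionized — well under 5%, approximation valid.
pOH = 5.41, so pH = 14.00 − pOH = 8.59

pH = 8.59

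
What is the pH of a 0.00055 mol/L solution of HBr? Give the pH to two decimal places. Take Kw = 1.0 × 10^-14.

pH = 3.26

HBr is a strong acid and dissociates completely, so [H+] = 0.00055 M.
pH = -log(0.00055) = 3.26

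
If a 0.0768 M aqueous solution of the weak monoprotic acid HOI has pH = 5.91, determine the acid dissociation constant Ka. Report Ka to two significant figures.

Ka = 2.0 × 10^-11

[H+] = 10^(-5.91) = 1.23 × 10^-6 M
At equilibrium [HA] = 0.0768 − 1.23 × 10^-6 = 7.68 × 10^-2 M
Ka = [H+][A-]/[HA] = (1.23 × 10^-6)² / 7.68 × 10^-2 = 2.0 × 10^-11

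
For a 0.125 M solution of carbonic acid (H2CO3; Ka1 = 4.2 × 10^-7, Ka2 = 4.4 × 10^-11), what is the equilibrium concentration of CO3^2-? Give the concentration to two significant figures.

First ionization gives [H+] ≈ [HCO3-] = 2.29 × 10^-4 M.
Second step: Ka2 = [H+][CO3^2-]/[HCO3-] ≈ [CO3^2-] (since [H+] ≈ [HCO3-]).
So [CO3^2-] ≈ Ka2.

4.4 × 10^-11 M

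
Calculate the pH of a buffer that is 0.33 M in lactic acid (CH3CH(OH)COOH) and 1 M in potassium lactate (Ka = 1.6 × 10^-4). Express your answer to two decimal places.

pKa = −log(1.6 × 10^-4) = 3.796
Henderson–Hasselbalch: pH = pKa + log([CH3CH(OH)COO-]/[CH3CH(OH)COOH]) = 3.796 + log(1/0.33)
pH = 3.796 + (+0.481) = 4.28

pH = 4.28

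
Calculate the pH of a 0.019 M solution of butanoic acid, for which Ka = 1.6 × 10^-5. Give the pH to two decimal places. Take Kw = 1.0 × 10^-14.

CH3(CH2)2COOH ⇌ CH3(CH2)2COO- + H+
From the ICE table, Ka = [H+]²/(0.019 − [H+]) = 1.6 × 10^-5.
Neglecting [H+] in the denominator: [H+] = √(1.6 × 10^-5 × 0.019) = 5.51 × 10^-4 M
pH = −log[H+] = −log(5.51 × 10^-4) = 3.26

pH = 3.26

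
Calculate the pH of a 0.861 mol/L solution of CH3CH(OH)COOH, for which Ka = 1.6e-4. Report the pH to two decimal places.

CH3CH(OH)COOH ⇌ CH3CH(OH)COO- + H+
Let x = [H+] at equilibrium. Ka = x²/(0.861 − x).
Neglecting x in the denominator: x = √(1.6 × 10^-4 × 0.861) = 1.17 × 10^-2 M
(x/C₀ = 1.4% < 5%, so the approximation holds.)
pH = −log(1.17 × 10^-2) = 1.93

pH = 1.93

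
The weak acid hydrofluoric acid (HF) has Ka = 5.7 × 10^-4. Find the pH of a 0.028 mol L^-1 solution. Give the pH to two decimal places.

pH = 2.43

HF ⇌ F- + H+
From the ICE table, Ka = [H+]²/(0.028 − [H+]) = 5.7 × 10^-4.
The 5% rule fails; solving [H+]² + Ka·[H+] − Ka·C₀ = 0 exactly:
[H+] = [−0.00057 + √(0.00057² + 6.38e-05)]/2 = 3.72 × 10^-3 M
pH = −log(3.72 × 10^-3) = 2.43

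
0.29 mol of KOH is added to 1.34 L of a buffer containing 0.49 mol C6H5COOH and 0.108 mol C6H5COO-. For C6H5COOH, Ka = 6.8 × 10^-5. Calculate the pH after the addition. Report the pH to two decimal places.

pH = 4.47

OH- converts C6H5COOH to C6H5COO-: C6H5COOH → 0.2 mol, C6H5COO- → 0.398 mol.
pKa = −log(6.8 × 10^-5) = 4.167
pH = pKa + log([A⁻]/[HA]) = 4.167 + log(0.398/0.2) = 4.167 +0.299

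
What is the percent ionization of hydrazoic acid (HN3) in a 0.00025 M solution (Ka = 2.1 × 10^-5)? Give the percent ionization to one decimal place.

25.1%

HN3 ⇌ N3- + H+; let x = [H+] at equilibrium.
Solve x² + 2.1e-05x − 5.25e-09 = 0 → x = 6.27 × 10^-5 M
Fraction ionized = 6.27 × 10^-5 / 0.00025 = 0.2508 → 25.1%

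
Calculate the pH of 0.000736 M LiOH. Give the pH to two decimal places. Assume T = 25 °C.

pH = 10.87

LiOH is a strong base; [OH-] = 0.000736 M.
pOH = -log(0.000736) = 3.13
pH = 14.00 - 3.13 = 10.87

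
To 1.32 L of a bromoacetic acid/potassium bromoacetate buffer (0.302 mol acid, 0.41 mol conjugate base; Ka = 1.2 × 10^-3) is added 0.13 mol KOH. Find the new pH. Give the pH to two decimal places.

pH = 3.42

OH- converts BrCH2COOH to BrCH2COO-: BrCH2COOH → 0.172 mol, BrCH2COO- → 0.54 mol.
pKa = −log(1.2 × 10^-3) = 2.921
pH = pKa + log([A⁻]/[HA]) = 2.921 + log(0.54/0.172) = 2.921 +0.497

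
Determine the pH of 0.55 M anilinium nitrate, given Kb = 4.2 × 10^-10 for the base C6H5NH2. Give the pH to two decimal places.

pH = 2.44

C6H5NH3+ is the conjugate acid of the weak base C6H5NH2.
Ka = Kw/Kb = 1.0×10^-14 / 4.2 × 10^-10 = 2.38 × 10^-5
From the ICE table, Ka = [H+]²/(0.55 − [H+]) = 2.38 × 10^-5.
Assume [H+] ≪ 0.55: [H+] ≈ √(2.38 × 10^-5 × 0.55) = 3.62 × 10^-3 M
([H+]/C₀ = 0.66% < 5%, so the approximation holds.)
pH = −log[H+] = −log(3.62 × 10^-3) = 2.44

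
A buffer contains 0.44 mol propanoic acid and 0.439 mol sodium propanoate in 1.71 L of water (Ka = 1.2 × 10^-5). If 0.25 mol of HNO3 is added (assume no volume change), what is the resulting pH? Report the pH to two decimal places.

After neutralization: n(CH3CH2COOH) = 0.69 mol, n(CH3CH2COO-) = 0.189 mol.
pKa = −log(1.2 × 10^-5) = 4.921
pH = pKa + log([A⁻]/[HA]) = 4.921 + log(0.189/0.69) = 4.921 -0.562

pH = 4.36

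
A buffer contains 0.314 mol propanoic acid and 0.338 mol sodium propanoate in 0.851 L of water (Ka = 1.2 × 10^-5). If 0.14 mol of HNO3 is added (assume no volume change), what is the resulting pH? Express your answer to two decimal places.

pH = 4.56

After neutralization: n(CH3CH2COOH) = 0.454 mol, n(CH3CH2COO-) = 0.198 mol.
pKa = −log(1.2 × 10^-5) = 4.921
Henderson–Hasselbalch with mole ratio 0.198/0.454: pH = 4.921 + (-0.360)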